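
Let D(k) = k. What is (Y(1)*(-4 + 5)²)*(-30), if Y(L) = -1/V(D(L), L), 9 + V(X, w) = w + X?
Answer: -30/7 ≈ -4.2857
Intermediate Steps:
V(X, w) = -9 + X + w (V(X, w) = -9 + (w + X) = -9 + (X + w) = -9 + X + w)
Y(L) = -1/(-9 + 2*L) (Y(L) = -1/(-9 + L + L) = -1/(-9 + 2*L))
(Y(1)*(-4 + 5)²)*(-30) = ((-1/(-9 + 2*1))*(-4 + 5)²)*(-30) = (-1/(-9 + 2)*1²)*(-30) = (-1/(-7)*1)*(-30) = (-1*(-⅐)*1)*(-30) = ((⅐)*1)*(-30) = (⅐)*(-30) = -30/7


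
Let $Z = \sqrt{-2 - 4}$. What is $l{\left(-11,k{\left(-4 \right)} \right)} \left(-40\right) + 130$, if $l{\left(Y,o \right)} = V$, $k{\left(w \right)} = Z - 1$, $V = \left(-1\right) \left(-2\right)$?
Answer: $50$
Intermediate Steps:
$Z = i \sqrt{6}$ ($Z = \sqrt{-6} = i \sqrt{6} \approx 2.4495 i$)
$V = 2$
$k{\left(w \right)} = -1 + i \sqrt{6}$ ($k{\left(w \right)} = i \sqrt{6} - 1 = -1 + i \sqrt{6}$)
$l{\left(Y,o \right)} = 2$
$l{\left(-11,k{\left(-4 \right)} \right)} \left(-40\right) + 130 = 2 \left(-40\right) + 130 = -80 + 130 = 50$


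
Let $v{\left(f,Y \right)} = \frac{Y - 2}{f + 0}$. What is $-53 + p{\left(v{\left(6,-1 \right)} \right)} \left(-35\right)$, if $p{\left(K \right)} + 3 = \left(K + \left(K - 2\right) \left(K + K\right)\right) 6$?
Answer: $-368$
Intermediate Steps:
$v{\left(f,Y \right)} = \frac{-2 + Y}{f}$
$p{\left(K \right)} = -3 + 6 K + 12 K \left(-2 + K\right)$ ($p{\left(K \right)} = -3 + \left(K + \left(K - 2\right) \left(K + K\right)\right) 6 = -3 + \left(K + \left(-2 + K\right) 2 K\right) 6 = -3 + \left(K + 2 K \left(-2 + K\right)\right) 6 = -3 + \left(6 K + 12 K \left(-2 + K\right)\right) = -3 + 6 K + 12 K \left(-2 + K\right)$)
$-53 + p{\left(v{\left(6,-1 \right)} \right)} \left(-35\right) = -53 + \left(-3 - 18 \frac{-2 - 1}{6} + 12 \left(\frac{-2 - 1}{6}\right)^{2}\right) \left(-35\right) = -53 + \left(-3 - 18 \cdot \frac{1}{6} \left(-3\right) + 12 \left(\frac{1}{6} \left(-3\right)\right)^{2}\right) \left(-35\right) = -53 + \left(-3 - -9 + 12 \left(- \frac{1}{2}\right)^{2}\right) \left(-35\right) = -53 + \left(-3 + 9 + 12 \cdot \frac{1}{4}\right) \left(-35\right) = -53 + \left(-3 + 9 + 3\right) \left(-35\right) = -53 + 9 \left(-35\right) = -53 - 315 = -368$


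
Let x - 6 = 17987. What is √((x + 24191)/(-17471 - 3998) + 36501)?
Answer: √16823060846165/21469 ≈ 191.05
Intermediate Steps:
x = 17993 (x = 6 + 17987 = 17993)
√((x + 24191)/(-17471 - 3998) + 36501) = √((17993 + 24191)/(-17471 - 3998) + 36501) = √(42184/(-21469) + 36501) = √(42184*(-1/21469) + 36501) = √(-42184/21469 + 36501) = √(783597785/21469) = √16823060846165/21469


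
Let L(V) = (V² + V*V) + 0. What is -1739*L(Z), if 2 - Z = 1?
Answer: -3478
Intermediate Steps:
Z = 1 (Z = 2 - 1*1 = 2 - 1 = 1)
L(V) = 2*V² (L(V) = (V² + V²) + 0 = 2*V² + 0 = 2*V²)
-1739*L(Z) = -3478*1² = -3478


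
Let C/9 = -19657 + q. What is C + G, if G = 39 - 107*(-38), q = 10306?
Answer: -80054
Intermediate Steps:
C = -84159 (C = 9*(-19657 + 10306) = 9*(-9351) = -84159)
G = 4105 (G = 39 + 4066 = 4105)
C + G = -84159 + 4105 = -80054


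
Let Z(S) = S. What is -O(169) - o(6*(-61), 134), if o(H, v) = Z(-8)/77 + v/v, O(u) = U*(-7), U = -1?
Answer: -608/77 ≈ -7.8961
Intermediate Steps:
O(u) = 7 (O(u) = -1*(-7) = 7)
o(H, v) = 69/77 (o(H, v) = -8/77 + v/v = -8*1/77 + 1 = -8/77 + 1 = 69/77)
-O(169) - o(6*(-61), 134) = -1*7 - 1*69/77 = -7 - 69/77 = -608/77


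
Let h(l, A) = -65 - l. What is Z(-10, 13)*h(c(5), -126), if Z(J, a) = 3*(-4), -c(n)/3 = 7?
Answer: 528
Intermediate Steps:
c(n) = -21 (c(n) = -3*7 = -21)
Z(J, a) = -12
Z(-10, 13)*h(c(5), -126) = -12*(-65 - 1*(-21)) = -12*(-65 + 21) = -12*(-44) = 528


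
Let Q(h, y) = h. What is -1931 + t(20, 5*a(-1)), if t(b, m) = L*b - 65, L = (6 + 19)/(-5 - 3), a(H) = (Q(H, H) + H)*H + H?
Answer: -4117/2 ≈ -2058.5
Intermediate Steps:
a(H) = H + 2*H**2 (a(H) = (H + H)*H + H = (2*H)*H + H = 2*H**2 + H = H + 2*H**2)
L = -25/8 (L = 25/(-8) = 25*(-1/8) = -25/8 ≈ -3.1250)
t(b, m) = -65 - 25*b/8 (t(b, m) = -25*b/8 - 65 = -65 - 25*b/8)
-1931 + t(20, 5*a(-1)) = -1931 + (-65 - 25/8*20) = -1931 + (-65 - 125/2) = -1931 - 255/2 = -4117/2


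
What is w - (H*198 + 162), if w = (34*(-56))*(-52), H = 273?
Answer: 44792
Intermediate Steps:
w = 99008 (w = -1904*(-52) = 99008)
w - (H*198 + 162) = 99008 - (273*198 + 162) = 99008 - (54054 + 162) = 99008 - 1*54216 = 99008 - 54216 = 44792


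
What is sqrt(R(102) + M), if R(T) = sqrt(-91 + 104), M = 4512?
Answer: sqrt(4512 + sqrt(13)) ≈ 67.198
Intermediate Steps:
R(T) = sqrt(13)
sqrt(R(102) + M) = sqrt(sqrt(13) + 4512) = sqrt(4512 + sqrt(13))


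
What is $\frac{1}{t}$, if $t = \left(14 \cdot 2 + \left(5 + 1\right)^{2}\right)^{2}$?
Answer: $\frac{1}{4096} \approx 0.00024414$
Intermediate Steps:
$t = 4096$ ($t = \left(28 + 6^{2}\right)^{2} = \left(28 + 36\right)^{2} = 64^{2} = 4096$)
$\frac{1}{t} = \frac{1}{4096}$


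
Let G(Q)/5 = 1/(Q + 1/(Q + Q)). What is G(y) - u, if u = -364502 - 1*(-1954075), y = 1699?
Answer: -9176927595329/5773203 ≈ -1.5896e+6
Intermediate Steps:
G(Q) = 5/(Q + 1/(2*Q)) (G(Q) = 5/(Q + 1/(Q + Q)) = 5/(Q + 1/(2*Q)))
u = 1589573 (u = -364502 + 1954075 = 1589573)
G(y) - u = 10*1699/(1 + 2*1699²) - 1*1589573 = 10*1699/(1 + 2*2886601) - 1589573 = 10*1699/(1 + 5773202) - 1589573 = 10*1699/5773203 - 1589573 = 10*1699*(1/5773203) - 1589573 = 16990/5773203 - 1589573 = -9176927595329/5773203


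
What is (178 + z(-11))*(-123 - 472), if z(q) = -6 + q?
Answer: -95795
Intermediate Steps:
(178 + z(-11))*(-123 - 472) = (178 + (-6 - 11))*(-123 - 472) = (178 - 17)*(-595) = 161*(-595) = -95795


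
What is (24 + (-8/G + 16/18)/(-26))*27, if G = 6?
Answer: 8430/13 ≈ 648.46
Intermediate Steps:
(24 + (-8/G + 16/18)/(-26))*27 = (24 + (-8/6 + 16/18)/(-26))*27 = (24 + (-8*⅙ + 16*(1/18))*(-1/26))*27 = (24 + (-4/3 + 8/9)*(-1/26))*27 = (24 - 4/9*(-1/26))*27 = (24 + 2/117)*27 = (2810/117)*27 = 8430/13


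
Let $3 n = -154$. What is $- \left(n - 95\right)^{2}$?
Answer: $- \frac{192721}{9} \approx -21413.0$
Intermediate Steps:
$n = - \frac{154}{3}$ ($n = \frac{1}{3} \left(-154\right) = - \frac{154}{3} \approx -51.333$)
$- \left(n - 95\right)^{2} = - \left(- \frac{154}{3} - 95\right)^{2} = - \left(- \frac{439}{3}\right)^{2} = \left(-1\right) \frac{192721}{9} = - \frac{192721}{9}$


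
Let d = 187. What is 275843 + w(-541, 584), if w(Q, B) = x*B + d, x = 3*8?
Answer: 290046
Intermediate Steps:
x = 24
w(Q, B) = 187 + 24*B (w(Q, B) = 24*B + 187 = 187 + 24*B)
275843 + w(-541, 584) = 275843 + (187 + 24*584) = 275843 + (187 + 14016) = 275843 + 14203 = 290046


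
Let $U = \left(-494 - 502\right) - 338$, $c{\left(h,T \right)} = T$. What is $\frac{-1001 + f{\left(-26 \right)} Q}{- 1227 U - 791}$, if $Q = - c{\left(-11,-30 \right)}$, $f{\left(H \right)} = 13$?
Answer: $- \frac{611}{1636027} \approx -0.00037347$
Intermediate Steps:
$U = -1334$ ($U = -996 - 338 = -1334$)
$Q = 30$ ($Q = \left(-1\right) \left(-30\right) = 30$)
$\frac{-1001 + f{\left(-26 \right)} Q}{- 1227 U - 791} = \frac{-1001 + 13 \cdot 30}{\left(-1227\right) \left(-1334\right) - 791} = \frac{-1001 + 390}{1636818 - 791} = - \frac{611}{1636027}$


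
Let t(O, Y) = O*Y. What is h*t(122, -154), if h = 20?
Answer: -375760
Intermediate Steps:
h*t(122, -154) = 20*(122*(-154)) = 20*(-18788) = -375760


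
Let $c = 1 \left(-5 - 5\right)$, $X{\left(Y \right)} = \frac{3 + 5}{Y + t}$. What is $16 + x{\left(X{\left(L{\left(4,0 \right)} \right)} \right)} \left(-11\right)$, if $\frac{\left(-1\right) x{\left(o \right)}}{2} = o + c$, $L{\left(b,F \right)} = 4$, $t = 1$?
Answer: $- \frac{844}{5} \approx -168.8$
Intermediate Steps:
$X{\left(Y \right)} = \frac{8}{1 + Y}$ ($X{\left(Y \right)} = \frac{3 + 5}{Y + 1} = \frac{8}{1 + Y}$)
$c = -10$ ($c = 1 \left(-10\right) = -10$)
$x{\left(o \right)} = 20 - 2 o$ ($x{\left(o \right)} = - 2 \left(o - 10\right) = - 2 \left(-10 + o\right) = 20 - 2 o$)
$16 + x{\left(X{\left(L{\left(4,0 \right)} \right)} \right)} \left(-11\right) = 16 + \left(20 - 2 \frac{8}{1 + 4}\right) \left(-11\right) = 16 + \left(20 - 2 \cdot \frac{8}{5}\right) \left(-11\right) = 16 + \left(20 - 2 \cdot 8 \cdot \frac{1}{5}\right) \left(-11\right) = 16 + \left(20 - \frac{16}{5}\right) \left(-11\right) = 16 + \frac{84}{5} \left(-11\right) = 16 - \frac{924}{5} = - \frac{844}{5}$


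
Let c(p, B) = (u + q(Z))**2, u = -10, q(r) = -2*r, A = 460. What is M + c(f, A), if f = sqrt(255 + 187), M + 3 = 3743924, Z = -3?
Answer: 3743937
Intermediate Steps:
M = 3743921 (M = -3 + 3743924 = 3743921)
f = sqrt(442) ≈ 21.024
c(p, B) = 16 (c(p, B) = (-10 - 2*(-3))**2 = (-10 + 6)**2 = (-4)**2 = 16)
M + c(f, A) = 3743921 + 16 = 3743937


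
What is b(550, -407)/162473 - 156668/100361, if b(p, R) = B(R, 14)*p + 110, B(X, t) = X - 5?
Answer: -48185082854/16305952753 ≈ -2.9551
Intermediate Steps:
B(X, t) = -5 + X
b(p, R) = 110 + p*(-5 + R) (b(p, R) = (-5 + R)*p + 110 = p*(-5 + R) + 110 = 110 + p*(-5 + R))
b(550, -407)/162473 - 156668/100361 = (110 + 550*(-5 - 407))/162473 - 156668/100361 = (110 + 550*(-412))*(1/162473) - 156668*1/100361 = (110 - 226600)*(1/162473) - 156668/100361 = -226490*1/162473 - 156668/100361 = -226490/162473 - 156668/100361 = -48185082854/16305952753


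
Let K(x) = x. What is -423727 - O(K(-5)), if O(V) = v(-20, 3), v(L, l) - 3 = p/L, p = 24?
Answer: -2118644/5 ≈ -4.2373e+5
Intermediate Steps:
v(L, l) = 3 + 24/L
O(V) = 9/5 (O(V) = 3 + 24/(-20) = 3 + 24*(-1/20) = 3 - 6/5 = 9/5)
-423727 - O(K(-5)) = -423727 - 1*9/5 = -423727 - 9/5 = -2118644/5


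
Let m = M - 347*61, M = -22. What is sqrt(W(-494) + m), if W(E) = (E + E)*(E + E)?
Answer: sqrt(954955) ≈ 977.22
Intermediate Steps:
W(E) = 4*E**2 (W(E) = (2*E)*(2*E) = 4*E**2)
m = -21189 (m = -22 - 347*61 = -22 - 21167 = -21189)
sqrt(W(-494) + m) = sqrt(4*(-494)**2 - 21189) = sqrt(4*244036 - 21189) = sqrt(976144 - 21189) = sqrt(954955)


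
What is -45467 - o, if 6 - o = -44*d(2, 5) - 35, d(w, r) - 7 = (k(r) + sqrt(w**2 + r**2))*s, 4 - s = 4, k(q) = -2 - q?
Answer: -45816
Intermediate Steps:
s = 0 (s = 4 - 1*4 = 4 - 4 = 0)
d(w, r) = 7 (d(w, r) = 7 + ((-2 - r) + sqrt(w**2 + r**2))*0 = 7 + ((-2 - r) + sqrt(r**2 + w**2))*0 = 7 + (-2 + sqrt(r**2 + w**2) - r)*0 = 7 + 0 = 7)
o = 349 (o = 6 - (-44*7 - 35) = 6 - (-308 - 35) = 6 - 1*(-343) = 6 + 343 = 349)
-45467 - o = -45467 - 1*349 = -45467 - 349 = -45816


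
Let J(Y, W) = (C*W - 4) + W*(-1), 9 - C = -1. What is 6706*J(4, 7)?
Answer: 395654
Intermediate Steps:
C = 10 (C = 9 - 1*(-1) = 9 + 1 = 10)
J(Y, W) = -4 + 9*W (J(Y, W) = (10*W - 4) + W*(-1) = (-4 + 10*W) - W = -4 + 9*W)
6706*J(4, 7) = 6706*(-4 + 9*7) = 6706*(-4 + 63) = 6706*59 = 395654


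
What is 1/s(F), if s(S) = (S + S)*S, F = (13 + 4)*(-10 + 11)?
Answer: 1/578 ≈ 0.0017301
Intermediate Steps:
F = 17 (F = 17*1 = 17)
s(S) = 2*S² (s(S) = (2*S)*S = 2*S²)
1/s(F) = 1/(2*17²) = 1/(2*289) = 1/578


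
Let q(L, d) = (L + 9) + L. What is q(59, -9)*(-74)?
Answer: -9398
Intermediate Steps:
q(L, d) = 9 + 2*L (q(L, d) = (9 + L) + L = 9 + 2*L)
q(59, -9)*(-74) = (9 + 2*59)*(-74) = (9 + 118)*(-74) = 127*(-74) = -9398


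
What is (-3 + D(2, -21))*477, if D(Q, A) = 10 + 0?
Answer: 3339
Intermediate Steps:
D(Q, A) = 10
(-3 + D(2, -21))*477 = (-3 + 10)*477 = 7*477 = 3339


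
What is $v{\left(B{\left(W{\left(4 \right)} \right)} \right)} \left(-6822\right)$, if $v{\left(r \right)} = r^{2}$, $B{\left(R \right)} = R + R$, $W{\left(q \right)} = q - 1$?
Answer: $-245592$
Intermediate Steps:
$W{\left(q \right)} = -1 + q$
$B{\left(R \right)} = 2 R$
$v{\left(B{\left(W{\left(4 \right)} \right)} \right)} \left(-6822\right) = \left(2 \left(-1 + 4\right)\right)^{2} \left(-6822\right) = \left(2 \cdot 3\right)^{2} \left(-6822\right) = 6^{2} \left(-6822\right) = 36 \left(-6822\right) = -245592$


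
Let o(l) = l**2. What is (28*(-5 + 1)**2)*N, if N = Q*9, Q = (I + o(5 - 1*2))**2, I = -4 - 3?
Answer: 16128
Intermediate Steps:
I = -7
Q = 4 (Q = (-7 + (5 - 1*2)**2)**2 = (-7 + (5 - 2)**2)**2 = (-7 + 3**2)**2 = (-7 + 9)**2 = 2**2 = 4)
N = 36 (N = 4*9 = 36)
(28*(-5 + 1)**2)*N = (28*(-5 + 1)**2)*36 = (28*(-4)**2)*36 = (28*16)*36 = 448*36 = 16128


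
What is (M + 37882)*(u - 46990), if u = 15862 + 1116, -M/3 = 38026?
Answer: 2286794352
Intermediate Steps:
M = -114078 (M = -3*38026 = -114078)
u = 16978
(M + 37882)*(u - 46990) = (-114078 + 37882)*(16978 - 46990) = -76196*(-30012) = 2286794352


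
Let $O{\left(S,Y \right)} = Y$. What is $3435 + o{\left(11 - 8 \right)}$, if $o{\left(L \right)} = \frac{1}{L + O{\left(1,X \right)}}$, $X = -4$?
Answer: $3434$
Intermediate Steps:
$o{\left(L \right)} = \frac{1}{-4 + L}$ ($o{\left(L \right)} = \frac{1}{L - 4} = \frac{1}{-4 + L}$)
$3435 + o{\left(11 - 8 \right)} = 3435 + \frac{1}{-4 + \left(11 - 8\right)} = 3435 + \frac{1}{-4 + 3} = 3435 + \frac{1}{-1} = 3435 - 1 = 3434$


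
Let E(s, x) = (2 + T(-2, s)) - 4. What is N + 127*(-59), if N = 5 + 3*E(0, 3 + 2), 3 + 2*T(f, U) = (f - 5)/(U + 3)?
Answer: -7502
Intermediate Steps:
T(f, U) = -3/2 + (-5 + f)/(2*(3 + U)) (T(f, U) = -3/2 + ((f - 5)/(U + 3))/2 = -3/2 + ((-5 + f)/(3 + U))/2 = -3/2 + (-5 + f)/(2*(3 + U)))
E(s, x) = -2 + (-16 - 3*s)/(2*(3 + s)) (E(s, x) = (2 + (-14 - 2 - 3*s)/(2*(3 + s))) - 4 = (2 + (-16 - 3*s)/(2*(3 + s))) - 4 = -2 + (-16 - 3*s)/(2*(3 + s)))
N = -9 (N = 5 + 3*(7*(-4 - 1*0)/(2*(3 + 0))) = 5 + 3*((7/2)*(-4 + 0)/3) = 5 + 3*((7/2)*(⅓)*(-4)) = 5 + 3*(-14/3) = 5 - 14 = -9)
N + 127*(-59) = -9 + 127*(-59) = -9 - 7493 = -7502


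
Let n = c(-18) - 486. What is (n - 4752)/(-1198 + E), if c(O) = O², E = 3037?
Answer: -1638/613 ≈ -2.6721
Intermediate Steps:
n = -162 (n = (-18)² - 486 = 324 - 486 = -162)
(n - 4752)/(-1198 + E) = (-162 - 4752)/(-1198 + 3037) = -4914/1839 = -4914*1/1839 = -1638/613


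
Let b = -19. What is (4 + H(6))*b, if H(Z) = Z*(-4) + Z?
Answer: 266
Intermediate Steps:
H(Z) = -3*Z (H(Z) = -4*Z + Z = -3*Z)
(4 + H(6))*b = (4 - 3*6)*(-19) = (4 - 18)*(-19) = -14*(-19) = 266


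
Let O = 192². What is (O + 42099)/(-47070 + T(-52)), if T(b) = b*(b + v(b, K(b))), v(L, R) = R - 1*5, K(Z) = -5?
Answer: -78963/43846 ≈ -1.8009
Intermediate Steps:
O = 36864
v(L, R) = -5 + R (v(L, R) = R - 5 = -5 + R)
T(b) = b*(-10 + b) (T(b) = b*(b + (-5 - 5)) = b*(b - 10) = b*(-10 + b))
(O + 42099)/(-47070 + T(-52)) = (36864 + 42099)/(-47070 - 52*(-10 - 52)) = 78963/(-47070 - 52*(-62)) = 78963/(-47070 + 3224) = 78963/(-43846) = 78963*(-1/43846) = -78963/43846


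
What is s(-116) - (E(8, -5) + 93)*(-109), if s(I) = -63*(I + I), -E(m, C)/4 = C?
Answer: 26933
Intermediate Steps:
E(m, C) = -4*C
s(I) = -126*I
s(-116) - (E(8, -5) + 93)*(-109) = -126*(-116) - (-4*(-5) + 93)*(-109) = 14616 - (20 + 93)*(-109) = 14616 - 113*(-109) = 14616 - 1*(-12317) = 14616 + 12317 = 26933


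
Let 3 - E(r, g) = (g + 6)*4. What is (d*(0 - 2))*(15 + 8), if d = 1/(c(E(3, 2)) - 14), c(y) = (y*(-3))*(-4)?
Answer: 23/181 ≈ 0.12707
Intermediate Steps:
E(r, g) = -21 - 4*g (E(r, g) = 3 - (g + 6)*4 = 3 - (6 + g)*4 = 3 - (24 + 4*g) = 3 + (-24 - 4*g) = -21 - 4*g)
c(y) = 12*y (c(y) = -3*y*(-4) = 12*y)
d = -1/362 (d = 1/(12*(-21 - 4*2) - 14) = 1/(12*(-21 - 8) - 14) = 1/(12*(-29) - 14) = 1/(-348 - 14) = 1/(-362) = -1/362 ≈ -0.0027624)
(d*(0 - 2))*(15 + 8) = (-(0 - 2)/362)*(15 + 8) = -1/362*(-2)*23 = (1/181)*23 = 23/181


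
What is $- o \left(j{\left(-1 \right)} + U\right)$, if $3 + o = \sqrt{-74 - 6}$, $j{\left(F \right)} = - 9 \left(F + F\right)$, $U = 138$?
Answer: $468 - 624 i \sqrt{5} \approx 468.0 - 1395.3 i$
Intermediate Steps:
$j{\left(F \right)} = - 18 F$ ($j{\left(F \right)} = - 9 \cdot 2 F = - 18 F$)
$o = -3 + 4 i \sqrt{5}$ ($o = -3 + \sqrt{-74 - 6} = -3 + \sqrt{-80} = -3 + 4 i \sqrt{5} \approx -3.0 + 8.9443 i$)
$- o \left(j{\left(-1 \right)} + U\right) = - (-3 + 4 i \sqrt{5}) \left(\left(-18\right) \left(-1\right) + 138\right) = \left(3 - 4 i \sqrt{5}\right) \left(18 + 138\right) = \left(3 - 4 i \sqrt{5}\right) 156 = 468 - 624 i \sqrt{5}$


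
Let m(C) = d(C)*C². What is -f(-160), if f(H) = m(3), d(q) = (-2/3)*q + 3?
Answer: -9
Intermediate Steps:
d(q) = 3 - 2*q/3 (d(q) = (-2*⅓)*q + 3 = -2*q/3 + 3 = 3 - 2*q/3)
m(C) = C²*(3 - 2*C/3) (m(C) = (3 - 2*C/3)*C² = C²*(3 - 2*C/3))
f(H) = 9 (f(H) = (⅓)*3²*(9 - 2*3) = (⅓)*9*(9 - 6) = (⅓)*9*3 = 9)
-f(-160) = -1*9 = -9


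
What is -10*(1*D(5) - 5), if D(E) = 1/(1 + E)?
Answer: 145/3 ≈ 48.333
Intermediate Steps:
-10*(1*D(5) - 5) = -10*(1/(1 + 5) - 5) = -10*(1/6 - 5) = -10*(-29/6) = 145/3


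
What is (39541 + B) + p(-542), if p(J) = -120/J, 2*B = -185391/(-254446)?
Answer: 5453169487493/137909732 ≈ 39542.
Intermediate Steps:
B = 185391/508892 (B = (-185391/(-254446))/2 = (-185391*(-1/254446))/2 = (½)*(185391/254446) = 185391/508892 ≈ 0.36430)
(39541 + B) + p(-542) = (39541 + 185391/508892) - 120/(-542) = 20122283963/508892 - 120*(-1/542) = 20122283963/508892 + 60/271 = 5453169487493/137909732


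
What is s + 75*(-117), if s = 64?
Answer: -8711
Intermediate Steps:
s + 75*(-117) = 64 + 75*(-117) = 64 - 8775 = -8711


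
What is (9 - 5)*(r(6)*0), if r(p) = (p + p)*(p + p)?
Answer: 0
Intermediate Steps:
r(p) = 4*p**2 (r(p) = (2*p)*(2*p) = 4*p**2)
(9 - 5)*(r(6)*0) = (9 - 5)*((4*6**2)*0) = 4*((4*36)*0) = 4*(144*0) = 4*0 = 0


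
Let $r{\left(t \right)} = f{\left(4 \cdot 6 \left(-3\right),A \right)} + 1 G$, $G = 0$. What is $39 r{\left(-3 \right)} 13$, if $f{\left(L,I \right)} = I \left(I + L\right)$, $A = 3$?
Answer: $-104949$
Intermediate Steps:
$r{\left(t \right)} = -207$ ($r{\left(t \right)} = 3 \left(3 + 4 \cdot 6 \left(-3\right)\right) + 1 \cdot 0 = 3 \left(3 + 24 \left(-3\right)\right) + 0 = 3 \left(3 - 72\right) + 0 = 3 \left(-69\right) + 0 = -207 + 0 = -207$)
$39 r{\left(-3 \right)} 13 = 39 \left(-207\right) 13 = \left(-8073\right) 13 = -104949$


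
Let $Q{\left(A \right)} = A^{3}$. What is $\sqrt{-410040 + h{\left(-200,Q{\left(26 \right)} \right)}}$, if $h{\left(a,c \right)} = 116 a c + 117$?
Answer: $i \sqrt{408173123} \approx 20203.0 i$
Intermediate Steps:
$h{\left(a,c \right)} = 117 + 116 a c$ ($h{\left(a,c \right)} = 116 a c + 117 = 117 + 116 a c$)
$\sqrt{-410040 + h{\left(-200,Q{\left(26 \right)} \right)}} = \sqrt{-410040 + \left(117 + 116 \left(-200\right) 26^{3}\right)} = \sqrt{-410040 + \left(117 + 116 \left(-200\right) 17576\right)} = \sqrt{-410040 + \left(117 - 407763200\right)} = \sqrt{-410040 - 407763083} = \sqrt{-408173123} = i \sqrt{408173123}$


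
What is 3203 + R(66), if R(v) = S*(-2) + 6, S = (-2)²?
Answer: 3201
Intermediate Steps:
S = 4
R(v) = -2 (R(v) = 4*(-2) + 6 = -8 + 6 = -2)
3203 + R(66) = 3203 - 2 = 3201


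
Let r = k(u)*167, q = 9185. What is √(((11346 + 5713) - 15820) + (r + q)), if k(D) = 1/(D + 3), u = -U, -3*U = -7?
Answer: √42698/2 ≈ 103.32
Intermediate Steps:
U = 7/3 (U = -⅓*(-7) = 7/3 ≈ 2.3333)
u = -7/3 (u = -1*7/3 = -7/3 ≈ -2.3333)
k(D) = 1/(3 + D)
r = 501/2 (r = 167/(3 - 7/3) = 167/(⅔) = (3/2)*167 = 501/2 ≈ 250.50)
√(((11346 + 5713) - 15820) + (r + q)) = √(((11346 + 5713) - 15820) + (501/2 + 9185)) = √((17059 - 15820) + 18871/2) = √(1239 + 18871/2) = √(21349/2) = √42698/2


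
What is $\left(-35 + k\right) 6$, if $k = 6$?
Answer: $-174$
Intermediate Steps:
$\left(-35 + k\right) 6 = \left(-35 + 6\right) 6 = \left(-29\right) 6 = -174$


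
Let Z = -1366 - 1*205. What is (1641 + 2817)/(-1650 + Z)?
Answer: -4458/3221 ≈ -1.3840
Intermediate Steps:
Z = -1571 (Z = -1366 - 205 = -1571)
(1641 + 2817)/(-1650 + Z) = (1641 + 2817)/(-1650 - 1571) = 4458/(-3221) = 4458*(-1/3221) = -4458/3221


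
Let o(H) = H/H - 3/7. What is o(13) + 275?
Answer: 1929/7 ≈ 275.57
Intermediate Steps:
o(H) = 4/7 (o(H) = 1 - 3*⅐ = 1 - 3/7 = 4/7)
o(13) + 275 = 4/7 + 275 = 1929/7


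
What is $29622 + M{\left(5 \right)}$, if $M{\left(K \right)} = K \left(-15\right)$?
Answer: $29547$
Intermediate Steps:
$M{\left(K \right)} = - 15 K$
$29622 + M{\left(5 \right)} = 29622 - 75 = 29547$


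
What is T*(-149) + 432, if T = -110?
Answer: 16822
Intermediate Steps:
T*(-149) + 432 = -110*(-149) + 432 = 16390 + 432 = 16822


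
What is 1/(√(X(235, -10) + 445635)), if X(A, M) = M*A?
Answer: √443285/443285 ≈ 0.0015020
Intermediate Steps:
X(A, M) = A*M
1/(√(X(235, -10) + 445635)) = 1/(√(235*(-10) + 445635)) = 1/(√(-2350 + 445635)) = 1/(√443285) = √443285/443285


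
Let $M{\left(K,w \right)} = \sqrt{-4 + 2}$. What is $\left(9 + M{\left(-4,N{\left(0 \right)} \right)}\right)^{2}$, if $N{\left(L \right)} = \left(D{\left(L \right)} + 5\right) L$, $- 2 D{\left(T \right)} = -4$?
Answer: $\left(9 + i \sqrt{2}\right)^{2} \approx 79.0 + 25.456 i$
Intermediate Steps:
$D{\left(T \right)} = 2$ ($D{\left(T \right)} = \left(- \frac{1}{2}\right) \left(-4\right) = 2$)
$N{\left(L \right)} = 7 L$ ($N{\left(L \right)} = \left(2 + 5\right) L = 7 L$)
$M{\left(K,w \right)} = i \sqrt{2}$ ($M{\left(K,w \right)} = \sqrt{-2} = i \sqrt{2}$)
$\left(9 + M{\left(-4,N{\left(0 \right)} \right)}\right)^{2} = \left(9 + i \sqrt{2}\right)^{2}$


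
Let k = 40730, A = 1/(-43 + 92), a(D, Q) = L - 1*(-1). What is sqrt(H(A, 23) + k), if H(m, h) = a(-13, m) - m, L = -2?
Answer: 2*sqrt(498930)/7 ≈ 201.81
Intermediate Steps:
a(D, Q) = -1 (a(D, Q) = -2 - 1*(-1) = -2 + 1 = -1)
A = 1/49 ≈ 0.020408
H(m, h) = -1 - m
sqrt(H(A, 23) + k) = sqrt((-1 - 1*1/49) + 40730) = sqrt((-1 - 1/49) + 40730) = sqrt(-50/49 + 40730) = sqrt(1995720/49) = 2*sqrt(498930)/7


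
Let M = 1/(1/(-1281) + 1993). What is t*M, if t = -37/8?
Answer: -47397/20424256 ≈ -0.0023206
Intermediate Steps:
M = 1281/2553032 (M = 1/(-1/1281 + 1993) = 1/(2553032/1281) = 1281/2553032 ≈ 0.00050176)
t = -37/8 (t = -37*⅛ = -37/8 ≈ -4.6250)
t*M = -37/8*1281/2553032 = -47397/20424256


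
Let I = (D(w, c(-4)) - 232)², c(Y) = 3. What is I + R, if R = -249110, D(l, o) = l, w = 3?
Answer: -196669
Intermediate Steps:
I = 52441 (I = (3 - 232)² = (-229)² = 52441)
I + R = 52441 - 249110 = -196669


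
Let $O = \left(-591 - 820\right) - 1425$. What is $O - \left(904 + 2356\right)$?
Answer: $-6096$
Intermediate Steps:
$O = -2836$ ($O = \left(-591 - 820\right) - 1425 = -1411 - 1425 = -2836$)
$O - \left(904 + 2356\right) = -2836 - \left(904 + 2356\right) = -2836 - 3260 = -6096$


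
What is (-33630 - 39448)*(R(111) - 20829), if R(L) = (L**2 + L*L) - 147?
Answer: -267903948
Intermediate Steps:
R(L) = -147 + 2*L**2 (R(L) = (L**2 + L**2) - 147 = 2*L**2 - 147 = -147 + 2*L**2)
(-33630 - 39448)*(R(111) - 20829) = (-33630 - 39448)*((-147 + 2*111**2) - 20829) = -73078*((-147 + 2*12321) - 20829) = -73078*((-147 + 24642) - 20829) = -73078*(24495 - 20829) = -73078*3666 = -267903948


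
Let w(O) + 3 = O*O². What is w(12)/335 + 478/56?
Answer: 25673/1876 ≈ 13.685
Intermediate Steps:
w(O) = -3 + O³ (w(O) = -3 + O*O² = -3 + O³)
w(12)/335 + 478/56 = (-3 + 12³)/335 + 478/56 = (-3 + 1728)*(1/335) + 478*(1/56) = 1725*(1/335) + 239/28 = 345/67 + 239/28 = 25673/1876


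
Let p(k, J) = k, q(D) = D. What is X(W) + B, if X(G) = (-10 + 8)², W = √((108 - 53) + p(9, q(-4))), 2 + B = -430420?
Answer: -430418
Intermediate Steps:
B = -430422 (B = -2 - 430420 = -430422)
W = 8 (W = √((108 - 53) + 9) = √(55 + 9) = √64 = 8)
X(G) = 4 (X(G) = (-2)² = 4)
X(W) + B = 4 - 430422 = -430418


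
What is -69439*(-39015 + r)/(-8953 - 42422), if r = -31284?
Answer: -1627164087/17125 ≈ -95017.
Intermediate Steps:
-69439*(-39015 + r)/(-8953 - 42422) = -69439*(-39015 - 31284)/(-8953 - 42422) = -69439/((-51375/(-70299))) = -69439/((-51375*(-1/70299))) = -69439/17125/23433 = -69439*23433/17125 = -1627164087/17125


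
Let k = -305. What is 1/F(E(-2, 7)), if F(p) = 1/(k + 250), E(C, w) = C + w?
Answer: -55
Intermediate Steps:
F(p) = -1/55 (F(p) = 1/(-305 + 250) = 1/(-55) = -1/55)
1/F(E(-2, 7)) = 1/(-1/55) = -55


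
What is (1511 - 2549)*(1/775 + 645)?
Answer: -518871288/775 ≈ -6.6951e+5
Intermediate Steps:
(1511 - 2549)*(1/775 + 645) = -1038*(1/775 + 645) = -1038*499876/775 = -518871288/775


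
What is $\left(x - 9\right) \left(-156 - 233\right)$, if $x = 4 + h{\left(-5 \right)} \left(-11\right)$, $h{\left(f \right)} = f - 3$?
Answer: $-32287$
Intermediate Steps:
$h{\left(f \right)} = -3 + f$ ($h{\left(f \right)} = f - 3 = -3 + f$)
$x = 92$ ($x = 4 + \left(-3 - 5\right) \left(-11\right) = 4 - -88 = 4 + 88 = 92$)
$\left(x - 9\right) \left(-156 - 233\right) = \left(92 - 9\right) \left(-156 - 233\right) = 83 \left(-156 - 233\right) = 83 \left(-389\right) = -32287$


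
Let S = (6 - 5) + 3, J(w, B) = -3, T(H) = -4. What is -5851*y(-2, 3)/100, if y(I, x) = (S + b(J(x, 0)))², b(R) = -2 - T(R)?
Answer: -52659/25 ≈ -2106.4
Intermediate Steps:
b(R) = 2 (b(R) = -2 - 1*(-4) = -2 + 4 = 2)
S = 4 (S = 1 + 3 = 4)
y(I, x) = 36 (y(I, x) = (4 + 2)² = 6² = 36)
-5851*y(-2, 3)/100 = -210636/100 = -5851*9/25 = -52659/25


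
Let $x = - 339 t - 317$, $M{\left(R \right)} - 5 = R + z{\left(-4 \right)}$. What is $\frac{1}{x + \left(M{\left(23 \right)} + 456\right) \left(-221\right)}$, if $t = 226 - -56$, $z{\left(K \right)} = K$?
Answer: $- \frac{1}{201995} \approx -4.9506 \cdot 10^{-6}$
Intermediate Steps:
$t = 282$ ($t = 226 + 56 = 282$)
$M{\left(R \right)} = 1 + R$ ($M{\left(R \right)} = 5 + \left(R - 4\right) = 5 + \left(-4 + R\right) = 1 + R$)
$x = -95915$ ($x = \left(-339\right) 282 - 317 = -95598 - 317 = -95915$)
$\frac{1}{x + \left(M{\left(23 \right)} + 456\right) \left(-221\right)} = \frac{1}{-95915 + \left(\left(1 + 23\right) + 456\right) \left(-221\right)} = \frac{1}{-95915 + \left(24 + 456\right) \left(-221\right)} = \frac{1}{-95915 + 480 \left(-221\right)} = \frac{1}{-95915 - 106080} = \frac{1}{-201995} = - \frac{1}{201995}$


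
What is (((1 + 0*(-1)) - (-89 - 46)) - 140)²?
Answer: 16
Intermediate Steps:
(((1 + 0*(-1)) - (-89 - 46)) - 140)² = (((1 + 0) - 1*(-135)) - 140)² = ((1 + 135) - 140)² = (136 - 140)² = (-4)² = 16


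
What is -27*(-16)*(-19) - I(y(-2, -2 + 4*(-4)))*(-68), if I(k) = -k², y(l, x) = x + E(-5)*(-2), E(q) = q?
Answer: -12560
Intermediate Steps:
y(l, x) = 10 + x (y(l, x) = x - 5*(-2) = x + 10 = 10 + x)
-27*(-16)*(-19) - I(y(-2, -2 + 4*(-4)))*(-68) = -27*(-16)*(-19) - (-(10 + (-2 + 4*(-4)))²)*(-68) = 432*(-19) - (-(10 + (-2 - 16))²)*(-68) = -8208 - (-(10 - 18)²)*(-68) = -8208 - (-1*(-8)²)*(-68) = -8208 - (-1*64)*(-68) = -8208 - (-64)*(-68) = -8208 - 1*4352 = -8208 - 4352 = -12560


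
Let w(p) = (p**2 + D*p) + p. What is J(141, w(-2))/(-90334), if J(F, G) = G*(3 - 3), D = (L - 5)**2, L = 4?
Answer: 0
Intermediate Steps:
D = 1 (D = (4 - 5)**2 = (-1)**2 = 1)
w(p) = p**2 + 2*p (w(p) = (p**2 + 1*p) + p = (p**2 + p) + p = (p + p**2) + p = p**2 + 2*p)
J(F, G) = 0 (J(F, G) = G*0 = 0)
J(141, w(-2))/(-90334) = 0/(-90334) = 0*(-1/90334) = 0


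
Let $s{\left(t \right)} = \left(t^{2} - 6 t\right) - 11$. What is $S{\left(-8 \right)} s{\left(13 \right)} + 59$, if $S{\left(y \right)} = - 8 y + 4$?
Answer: $5499$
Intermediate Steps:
$S{\left(y \right)} = 4 - 8 y$
$s{\left(t \right)} = -11 + t^{2} - 6 t$
$S{\left(-8 \right)} s{\left(13 \right)} + 59 = \left(4 - -64\right) \left(-11 + 13^{2} - 78\right) + 59 = \left(4 + 64\right) \left(-11 + 169 - 78\right) + 59 = 68 \cdot 80 + 59 = 5440 + 59 = 5499$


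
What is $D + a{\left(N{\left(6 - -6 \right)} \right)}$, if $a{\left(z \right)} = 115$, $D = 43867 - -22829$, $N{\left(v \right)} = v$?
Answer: $66811$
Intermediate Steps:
$D = 66696$ ($D = 43867 + 22829 = 66696$)
$D + a{\left(N{\left(6 - -6 \right)} \right)} = 66696 + 115 = 66811$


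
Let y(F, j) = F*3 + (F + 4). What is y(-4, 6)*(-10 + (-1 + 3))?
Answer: 96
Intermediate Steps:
y(F, j) = 4 + 4*F (y(F, j) = 3*F + (4 + F) = 4 + 4*F)
y(-4, 6)*(-10 + (-1 + 3)) = (4 + 4*(-4))*(-10 + (-1 + 3)) = (4 - 16)*(-10 + 2) = -12*(-8) = 96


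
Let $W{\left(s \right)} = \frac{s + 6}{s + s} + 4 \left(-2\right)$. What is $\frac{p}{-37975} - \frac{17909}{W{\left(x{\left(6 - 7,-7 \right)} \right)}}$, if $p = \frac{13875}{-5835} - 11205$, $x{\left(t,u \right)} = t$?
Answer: $\frac{2160019996}{1266195} \approx 1705.9$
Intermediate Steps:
$W{\left(s \right)} = -8 + \frac{6 + s}{2 s}$ ($W{\left(s \right)} = \frac{6 + s}{2 s} - 8 = -8 + \frac{6 + s}{2 s}$)
$p = - \frac{4359670}{389}$ ($p = 13875 \left(- \frac{1}{5835}\right) - 11205 = - \frac{925}{389} - 11205 = - \frac{4359670}{389} \approx -11207.0$)
$\frac{p}{-37975} - \frac{17909}{W{\left(x{\left(6 - 7,-7 \right)} \right)}} = - \frac{4359670}{389 \left(-37975\right)} - \frac{17909}{- \frac{15}{2} + \frac{3}{6 - 7}} = \left(- \frac{4359670}{389}\right) \left(- \frac{1}{37975}\right) - \frac{17909}{- \frac{15}{2} + \frac{3}{6 - 7}} = \frac{124562}{422065} - \frac{17909}{- \frac{15}{2} + \frac{3}{-1}} = \frac{124562}{422065} - \frac{17909}{- \frac{15}{2} + 3 \left(-1\right)} = \frac{124562}{422065} - \frac{17909}{- \frac{15}{2} - 3} = \frac{124562}{422065} - \frac{17909}{- \frac{21}{2}} = \frac{124562}{422065} - - \frac{35818}{21} = \frac{124562}{422065} + \frac{35818}{21} = \frac{2160019996}{1266195}$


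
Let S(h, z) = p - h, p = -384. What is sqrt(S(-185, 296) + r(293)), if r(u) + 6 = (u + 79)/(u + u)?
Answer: I*sqrt(17544547)/293 ≈ 14.296*I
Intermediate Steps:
r(u) = -6 + (79 + u)/(2*u) (r(u) = -6 + (u + 79)/(u + u) = -6 + (79 + u)/((2*u)) = -6 + (79 + u)*(1/(2*u)) = -6 + (79 + u)/(2*u))
S(h, z) = -384 - h
sqrt(S(-185, 296) + r(293)) = sqrt((-384 - 1*(-185)) + (1/2)*(79 - 11*293)/293) = sqrt((-384 + 185) + (1/2)*(1/293)*(79 - 3223)) = sqrt(-199 + (1/2)*(1/293)*(-3144)) = sqrt(-199 - 1572/293) = sqrt(-59879/293) = I*sqrt(17544547)/293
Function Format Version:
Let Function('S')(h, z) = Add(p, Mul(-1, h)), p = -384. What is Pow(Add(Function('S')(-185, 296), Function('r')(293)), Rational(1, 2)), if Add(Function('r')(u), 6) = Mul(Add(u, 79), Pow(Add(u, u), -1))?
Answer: Mul(Rational(1, 293), I, Pow(17544547, Rational(1, 2))) ≈ Mul(14.296, I)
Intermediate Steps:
Function('r')(u) = Add(-6, Mul(Rational(1, 2), Pow(u, -1), Add(79, u))) (Function('r')(u) = Add(-6, Mul(Add(u, 79), Pow(Add(u, u), -1))) = Add(-6, Mul(Add(79, u), Pow(Mul(2, u), -1))) = Add(-6, Mul(Add(79, u), Mul(Rational(1, 2), Pow(u, -1)))) = Add(-6, Mul(Rational(1, 2), Pow(u, -1), Add(79, u))))
Function('S')(h, z) = Add(-384, Mul(-1, h))
Pow(Add(Function('S')(-185, 296), Function('r')(293)), Rational(1, 2)) = Pow(Add(Add(-384, Mul(-1, -185)), Mul(Rational(1, 2), Pow(293, -1), Add(79, Mul(-11, 293)))), Rational(1, 2)) = Pow(Add(Add(-384, 185), Mul(Rational(1, 2), Rational(1, 293), Add(79, -3223))), Rational(1, 2)) = Pow(Add(-199, Mul(Rational(1, 2), Rational(1, 293), -3144)), Rational(1, 2)) = Pow(Add(-199, Rational(-1572, 293)), Rational(1, 2)) = Pow(Rational(-59879, 293), Rational(1, 2)) = Mul(Rational(1, 293), I, Pow(17544547, Rational(1, 2)))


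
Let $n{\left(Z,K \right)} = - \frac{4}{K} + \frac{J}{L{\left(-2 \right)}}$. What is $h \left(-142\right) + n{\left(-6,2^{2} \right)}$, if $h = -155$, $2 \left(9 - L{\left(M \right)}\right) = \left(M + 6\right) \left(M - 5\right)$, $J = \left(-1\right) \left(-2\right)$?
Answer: $\frac{506209}{23} \approx 22009.0$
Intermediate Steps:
$J = 2$
$L{\left(M \right)} = 9 - \frac{\left(-5 + M\right) \left(6 + M\right)}{2}$ ($L{\left(M \right)} = 9 - \frac{\left(M + 6\right) \left(M - 5\right)}{2} = 9 - \frac{\left(6 + M\right) \left(-5 + M\right)}{2} = 9 - \frac{\left(-5 + M\right) \left(6 + M\right)}{2}$)
$n{\left(Z,K \right)} = \frac{2}{23} - \frac{4}{K}$ ($n{\left(Z,K \right)} = - \frac{4}{K} + \frac{2}{24 - -1 - \frac{\left(-2\right)^{2}}{2}} = - \frac{4}{K} + \frac{2}{24 + 1 - 2} = - \frac{4}{K} + \frac{2}{23} = \frac{2}{23} - \frac{4}{K}$)
$h \left(-142\right) + n{\left(-6,2^{2} \right)} = \left(-155\right) \left(-142\right) + \left(\frac{2}{23} - \frac{4}{2^{2}}\right) = 22010 + \left(\frac{2}{23} - \frac{4}{4}\right) = 22010 + \left(\frac{2}{23} - 1\right) = 22010 - \frac{21}{23} = \frac{506209}{23}$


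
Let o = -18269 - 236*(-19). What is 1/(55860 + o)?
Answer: 1/42075 ≈ 2.3767e-5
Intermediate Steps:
o = -13785 (o = -18269 - 1*(-4484) = -18269 + 4484 = -13785)
1/(55860 + o) = 1/(55860 - 13785) = 1/42075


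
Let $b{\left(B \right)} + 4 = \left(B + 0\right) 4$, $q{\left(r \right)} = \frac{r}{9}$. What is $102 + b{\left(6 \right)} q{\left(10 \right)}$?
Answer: $\frac{1118}{9} \approx 124.22$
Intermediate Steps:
$q{\left(r \right)} = \frac{r}{9}$ ($q{\left(r \right)} = r \frac{1}{9} = \frac{r}{9}$)
$b{\left(B \right)} = -4 + 4 B$ ($b{\left(B \right)} = -4 + \left(B + 0\right) 4 = -4 + B 4 = -4 + 4 B$)
$102 + b{\left(6 \right)} q{\left(10 \right)} = 102 + \left(-4 + 4 \cdot 6\right) \frac{1}{9} \cdot 10 = 102 + \left(-4 + 24\right) \frac{10}{9} = 102 + 20 \cdot \frac{10}{9} = 102 + \frac{200}{9} = \frac{1118}{9}$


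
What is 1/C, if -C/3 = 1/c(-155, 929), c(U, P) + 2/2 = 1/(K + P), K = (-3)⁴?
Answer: 1009/3030 ≈ 0.33300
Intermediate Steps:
K = 81
c(U, P) = -1 + 1/(81 + P)
C = 3030/1009 (C = -3*(81 + 929)/(-80 - 1*929) = -3*1010/(-80 - 929) = -3/((1/1010)*(-1009)) = -3/(-1009/1010) = -3*(-1010/1009) = 3030/1009 ≈ 3.0030)
1/C = 1/(3030/1009) = 1009/3030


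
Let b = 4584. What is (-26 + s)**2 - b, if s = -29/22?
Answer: -1857455/484 ≈ -3837.7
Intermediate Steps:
s = -29/22 (s = -29*1/22 = -29/22 ≈ -1.3182)
(-26 + s)**2 - b = (-26 - 29/22)**2 - 1*4584 = (-601/22)**2 - 4584 = 361201/484 - 4584 = -1857455/484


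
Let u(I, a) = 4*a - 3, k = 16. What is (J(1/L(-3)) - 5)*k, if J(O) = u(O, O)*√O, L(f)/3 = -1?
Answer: -80 - 208*I*√3/9 ≈ -80.0 - 40.03*I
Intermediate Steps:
u(I, a) = -3 + 4*a
L(f) = -3 (L(f) = 3*(-1) = -3)
J(O) = √O*(-3 + 4*O) (J(O) = (-3 + 4*O)*√O = √O*(-3 + 4*O))
(J(1/L(-3)) - 5)*k = (√(1/(-3))*(-3 + 4/(-3)) - 5)*16 = (√(-⅓)*(-3 + 4*(-⅓)) - 5)*16 = ((I*√3/3)*(-3 - 4/3) - 5)*16 = ((I*√3/3)*(-13/3) - 5)*16 = (-13*I*√3/9 - 5)*16 = (-5 - 13*I*√3/9)*16 = -80 - 208*I*√3/9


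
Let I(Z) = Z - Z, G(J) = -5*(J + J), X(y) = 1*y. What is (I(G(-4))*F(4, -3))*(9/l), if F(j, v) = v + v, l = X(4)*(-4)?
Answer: 0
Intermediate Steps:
X(y) = y
G(J) = -10*J
l = -16 (l = 4*(-4) = -16)
I(Z) = 0
F(j, v) = 2*v
(I(G(-4))*F(4, -3))*(9/l) = (0*(2*(-3)))*(9/(-16)) = (0*(-6))*(9*(-1/16)) = 0*(-9/16) = 0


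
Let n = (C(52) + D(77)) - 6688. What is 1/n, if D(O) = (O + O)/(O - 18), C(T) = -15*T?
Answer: -59/440458 ≈ -0.00013395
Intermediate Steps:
D(O) = 2*O/(-18 + O) (D(O) = (2*O)/(-18 + O) = 2*O/(-18 + O))
n = -440458/59 (n = (-15*52 + 2*77/(-18 + 77)) - 6688 = (-780 + 2*77/59) - 6688 = (-780 + 2*77*(1/59)) - 6688 = (-780 + 154/59) - 6688 = -45866/59 - 6688 = -440458/59 ≈ -7465.4)
1/n = 1/(-440458/59) = -59/440458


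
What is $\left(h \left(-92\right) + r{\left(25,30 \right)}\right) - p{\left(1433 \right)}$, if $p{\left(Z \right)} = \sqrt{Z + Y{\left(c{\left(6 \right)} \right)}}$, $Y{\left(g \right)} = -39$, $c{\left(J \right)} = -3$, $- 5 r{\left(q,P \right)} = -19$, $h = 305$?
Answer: $- \frac{140281}{5} - \sqrt{1394} \approx -28094.0$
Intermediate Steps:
$r{\left(q,P \right)} = \frac{19}{5}$ ($r{\left(q,P \right)} = \left(- \frac{1}{5}\right) \left(-19\right) = \frac{19}{5}$)
$p{\left(Z \right)} = \sqrt{-39 + Z}$ ($p{\left(Z \right)} = \sqrt{Z - 39} = \sqrt{-39 + Z}$)
$\left(h \left(-92\right) + r{\left(25,30 \right)}\right) - p{\left(1433 \right)} = \left(305 \left(-92\right) + \frac{19}{5}\right) - \sqrt{-39 + 1433} = \left(-28060 + \frac{19}{5}\right) - \sqrt{1394} = - \frac{140281}{5} - \sqrt{1394}$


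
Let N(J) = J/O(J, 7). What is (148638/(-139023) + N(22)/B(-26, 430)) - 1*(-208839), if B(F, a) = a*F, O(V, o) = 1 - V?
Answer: 378690692348807/1813323330 ≈ 2.0884e+5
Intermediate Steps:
N(J) = J/(1 - J)
B(F, a) = F*a
(148638/(-139023) + N(22)/B(-26, 430)) - 1*(-208839) = (148638/(-139023) + (-1*22/(-1 + 22))/((-26*430))) - 1*(-208839) = (148638*(-1/139023) - 1*22/21/(-11180)) + 208839 = (-49546/46341 - 1*22*1/21*(-1/11180)) + 208839 = (-49546/46341 - 22/21*(-1/11180)) + 208839 = (-49546/46341 + 11/117390) + 208839 = -1938565063/1813323330 + 208839 = 378690692348807/1813323330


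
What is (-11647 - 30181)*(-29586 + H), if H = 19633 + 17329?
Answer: -308523328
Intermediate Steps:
H = 36962
(-11647 - 30181)*(-29586 + H) = (-11647 - 30181)*(-29586 + 36962) = -41828*7376 = -308523328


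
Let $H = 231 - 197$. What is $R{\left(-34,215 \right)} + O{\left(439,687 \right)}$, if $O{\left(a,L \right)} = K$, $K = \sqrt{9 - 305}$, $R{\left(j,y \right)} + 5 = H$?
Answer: $29 + 2 i \sqrt{74} \approx 29.0 + 17.205 i$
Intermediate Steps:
$H = 34$
$R{\left(j,y \right)} = 29$ ($R{\left(j,y \right)} = -5 + 34 = 29$)
$K = 2 i \sqrt{74}$ ($K = \sqrt{-296} = 2 i \sqrt{74} \approx 17.205 i$)
$O{\left(a,L \right)} = 2 i \sqrt{74}$
$R{\left(-34,215 \right)} + O{\left(439,687 \right)} = 29 + 2 i \sqrt{74}$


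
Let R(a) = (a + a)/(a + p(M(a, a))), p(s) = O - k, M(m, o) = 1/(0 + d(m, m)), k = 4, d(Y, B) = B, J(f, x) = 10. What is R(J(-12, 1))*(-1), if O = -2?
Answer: -5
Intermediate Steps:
M(m, o) = 1/m (M(m, o) = 1/(0 + m) = 1/m)
p(s) = -6 (p(s) = -2 - 1*4 = -2 - 4 = -6)
R(a) = 2*a/(-6 + a) (R(a) = (a + a)/(a - 6) = (2*a)/(-6 + a) = 2*a/(-6 + a))
R(J(-12, 1))*(-1) = (2*10/(-6 + 10))*(-1) = (2*10/4)*(-1) = (2*10*(1/4))*(-1) = 5*(-1) = -5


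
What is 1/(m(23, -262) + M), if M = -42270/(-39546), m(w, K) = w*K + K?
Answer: -6591/41437163 ≈ -0.00015906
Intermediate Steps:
m(w, K) = K + K*w (m(w, K) = K*w + K = K + K*w)
M = 7045/6591 (M = -42270*(-1/39546) = 7045/6591 ≈ 1.0689)
1/(m(23, -262) + M) = 1/(-262*(1 + 23) + 7045/6591) = 1/(-262*24 + 7045/6591) = 1/(-6288 + 7045/6591) = 1/(-41437163/6591) = -6591/41437163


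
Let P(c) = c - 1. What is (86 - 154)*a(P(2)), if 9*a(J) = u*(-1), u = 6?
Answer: 136/3 ≈ 45.333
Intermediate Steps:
P(c) = -1 + c
a(J) = -⅔ (a(J) = (6*(-1))/9 = (⅑)*(-6) = -⅔)
(86 - 154)*a(P(2)) = (86 - 154)*(-⅔) = -68*(-⅔) = 136/3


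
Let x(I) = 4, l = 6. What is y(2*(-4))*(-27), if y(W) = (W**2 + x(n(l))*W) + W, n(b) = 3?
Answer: -648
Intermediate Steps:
y(W) = W**2 + 5*W (y(W) = (W**2 + 4*W) + W = W**2 + 5*W)
y(2*(-4))*(-27) = ((2*(-4))*(5 + 2*(-4)))*(-27) = -8*(5 - 8)*(-27) = -8*(-3)*(-27) = 24*(-27) = -648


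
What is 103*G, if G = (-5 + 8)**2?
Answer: 927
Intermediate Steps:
G = 9 (G = 3**2 = 9)
103*G = 103*9 = 927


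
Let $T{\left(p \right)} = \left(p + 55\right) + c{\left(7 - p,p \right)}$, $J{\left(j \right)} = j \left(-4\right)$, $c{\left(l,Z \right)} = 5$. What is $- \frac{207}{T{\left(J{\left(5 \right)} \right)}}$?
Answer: $- \frac{207}{40} \approx -5.175$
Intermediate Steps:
$J{\left(j \right)} = - 4 j$
$T{\left(p \right)} = 60 + p$ ($T{\left(p \right)} = \left(p + 55\right) + 5 = \left(55 + p\right) + 5 = 60 + p$)
$- \frac{207}{T{\left(J{\left(5 \right)} \right)}} = - \frac{207}{60 - 20} = - \frac{207}{40}$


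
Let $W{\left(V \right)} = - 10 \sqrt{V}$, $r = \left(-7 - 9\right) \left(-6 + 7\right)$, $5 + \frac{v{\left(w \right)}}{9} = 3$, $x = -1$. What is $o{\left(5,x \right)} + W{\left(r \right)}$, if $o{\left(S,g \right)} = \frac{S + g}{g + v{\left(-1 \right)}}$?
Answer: $- \frac{4}{19} - 40 i \approx -0.21053 - 40.0 i$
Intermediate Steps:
$v{\left(w \right)} = -18$ ($v{\left(w \right)} = -45 + 9 \cdot 3 = -45 + 27 = -18$)
$r = -16$ ($r = \left(-16\right) 1 = -16$)
$o{\left(S,g \right)} = \frac{S + g}{-18 + g}$ ($o{\left(S,g \right)} = \frac{S + g}{g - 18} = \frac{S + g}{-18 + g}$)
$o{\left(5,x \right)} + W{\left(r \right)} = \frac{5 - 1}{-18 - 1} - 10 \sqrt{-16} = \frac{1}{-19} \cdot 4 - 10 \cdot 4 i = \left(- \frac{1}{19}\right) 4 - 40 i = - \frac{4}{19} - 40 i$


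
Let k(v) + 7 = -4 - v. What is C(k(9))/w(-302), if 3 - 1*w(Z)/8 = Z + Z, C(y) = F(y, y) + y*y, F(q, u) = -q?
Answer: 105/1214 ≈ 0.086491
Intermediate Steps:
k(v) = -11 - v (k(v) = -7 + (-4 - v) = -11 - v)
C(y) = y**2 - y (C(y) = -y + y*y = -y + y**2 = y**2 - y)
w(Z) = 24 - 16*Z (w(Z) = 24 - 8*(Z + Z) = 24 - 16*Z)
C(k(9))/w(-302) = ((-11 - 1*9)*(-1 + (-11 - 1*9)))/(24 - 16*(-302)) = ((-11 - 9)*(-1 + (-11 - 9)))/(24 + 4832) = -20*(-1 - 20)/4856 = -20*(-21)*(1/4856) = 420*(1/4856) = 105/1214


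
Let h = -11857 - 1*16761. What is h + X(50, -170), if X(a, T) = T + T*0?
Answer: -28788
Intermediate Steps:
X(a, T) = T (X(a, T) = T + 0 = T)
h = -28618 (h = -11857 - 16761 = -28618)
h + X(50, -170) = -28618 - 170 = -28788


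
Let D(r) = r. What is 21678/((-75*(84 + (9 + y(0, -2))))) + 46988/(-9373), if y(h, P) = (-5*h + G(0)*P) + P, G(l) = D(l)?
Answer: -1918978/234325 ≈ -8.1894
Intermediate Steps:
G(l) = l
y(h, P) = P - 5*h (y(h, P) = (-5*h + 0*P) + P = (-5*h + 0) + P = -5*h + P = P - 5*h)
21678/((-75*(84 + (9 + y(0, -2))))) + 46988/(-9373) = 21678/((-75*(84 + (9 + (-2 - 5*0))))) + 46988/(-9373) = 21678/((-75*(84 + (9 + (-2 + 0))))) + 46988*(-1/9373) = 21678/((-75*(84 + (9 - 2)))) - 46988/9373 = 21678/((-75*(84 + 7))) - 46988/9373 = 21678/((-75*91)) - 46988/9373 = 21678/(-6825) - 46988/9373 = 21678*(-1/6825) - 46988/9373 = -7226/2275 - 46988/9373 = -1918978/234325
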